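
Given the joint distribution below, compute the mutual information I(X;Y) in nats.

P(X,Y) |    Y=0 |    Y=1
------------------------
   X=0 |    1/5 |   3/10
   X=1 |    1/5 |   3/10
0.0000 nats

Mutual information: I(X;Y) = H(X) + H(Y) - H(X,Y)

Marginals:
P(X) = (1/2, 1/2), H(X) = 0.6931 nats
P(Y) = (2/5, 3/5), H(Y) = 0.6730 nats

Joint entropy: H(X,Y) = 1.3662 nats

I(X;Y) = 0.6931 + 0.6730 - 1.3662 = 0.0000 nats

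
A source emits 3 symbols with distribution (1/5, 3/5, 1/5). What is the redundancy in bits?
0.2140 bits

Redundancy measures how far a source is from maximum entropy:
R = H_max - H(X)

Maximum entropy for 3 symbols: H_max = log_2(3) = 1.5850 bits
Actual entropy: H(X) = 1.3710 bits
Redundancy: R = 1.5850 - 1.3710 = 0.2140 bits

This redundancy represents potential for compression: the source could be compressed by 0.2140 bits per symbol.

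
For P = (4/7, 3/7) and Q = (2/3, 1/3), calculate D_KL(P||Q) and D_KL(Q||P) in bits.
D_KL(P||Q) = 0.0283, D_KL(Q||P) = 0.0274

KL divergence is not symmetric: D_KL(P||Q) ≠ D_KL(Q||P) in general.

D_KL(P||Q) = 0.0283 bits
D_KL(Q||P) = 0.0274 bits

No, they are not equal!

This asymmetry is why KL divergence is not a true distance metric.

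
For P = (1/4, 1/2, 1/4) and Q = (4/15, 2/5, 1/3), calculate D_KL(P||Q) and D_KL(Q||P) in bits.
D_KL(P||Q) = 0.0339, D_KL(Q||P) = 0.0344

KL divergence is not symmetric: D_KL(P||Q) ≠ D_KL(Q||P) in general.

D_KL(P||Q) = 0.0339 bits
D_KL(Q||P) = 0.0344 bits

No, they are not equal!

This asymmetry is why KL divergence is not a true distance metric.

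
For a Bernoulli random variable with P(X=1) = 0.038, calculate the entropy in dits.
0.0702 dits

The binary entropy function is:
H(p) = -p log(p) - (1-p) log(1-p)

H(0.038) = -0.038 × log_10(0.038) - 0.962 × log_10(0.962)
H(0.038) = 0.0702 dits

Note: Binary entropy is maximized at p=0.5 (H=1 bit) and minimized at p=0 or p=1 (H=0).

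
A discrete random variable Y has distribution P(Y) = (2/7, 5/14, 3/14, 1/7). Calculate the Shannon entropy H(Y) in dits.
0.5792 dits

Shannon entropy is H(X) = -Σ p(x) log p(x).

For P = (2/7, 5/14, 3/14, 1/7):
H = -2/7 × log_10(2/7) -5/14 × log_10(5/14) -3/14 × log_10(3/14) -1/7 × log_10(1/7)
H = 0.5792 dits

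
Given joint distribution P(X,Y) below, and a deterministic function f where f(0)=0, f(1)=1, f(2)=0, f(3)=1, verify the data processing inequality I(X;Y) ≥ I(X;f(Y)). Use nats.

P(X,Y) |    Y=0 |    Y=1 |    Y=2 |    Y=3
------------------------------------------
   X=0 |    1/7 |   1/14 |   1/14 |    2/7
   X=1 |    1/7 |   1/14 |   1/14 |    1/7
I(X;Y) = 0.0140, I(X;f(Y)) = 0.0078, inequality holds: 0.0140 ≥ 0.0078

Data Processing Inequality: For any Markov chain X → Y → Z, we have I(X;Y) ≥ I(X;Z).

Here Z = f(Y) is a deterministic function of Y, forming X → Y → Z.

Original I(X;Y) = 0.0140 nats

After applying f:
P(X,Z) where Z=f(Y):
- P(X,Z=0) = P(X,Y=0) + P(X,Y=2)
- P(X,Z=1) = P(X,Y=1) + P(X,Y=3)

I(X;Z) = I(X;f(Y)) = 0.0078 nats

Verification: 0.0140 ≥ 0.0078 ✓

Information cannot be created by processing; the function f can only lose information about X.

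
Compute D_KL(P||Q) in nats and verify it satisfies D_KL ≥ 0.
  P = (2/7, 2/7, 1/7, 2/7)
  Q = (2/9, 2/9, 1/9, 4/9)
0.0533 nats

KL divergence satisfies the Gibbs inequality: D_KL(P||Q) ≥ 0 for all distributions P, Q.

D_KL(P||Q) = Σ p(x) log(p(x)/q(x))
Term by term:
  x=0: 2/7 × log_e[(2/7)/(2/9)] = 0.0718
  x=1: 2/7 × log_e[(2/7)/(2/9)] = 0.0718
  x=2: 1/7 × log_e[(1/7)/(1/9)] = 0.0359
  x=3: 2/7 × log_e[(2/7)/(4/9)] = -0.1262
D_KL(P||Q) = 0.0533 nats

D_KL(P||Q) = 0.0533 ≥ 0 ✓

This non-negativity is a fundamental property: relative entropy cannot be negative because it measures how different Q is from P.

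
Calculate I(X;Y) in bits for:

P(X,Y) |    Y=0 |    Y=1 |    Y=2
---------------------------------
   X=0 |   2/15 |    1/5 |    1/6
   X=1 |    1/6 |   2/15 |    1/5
0.0145 bits

Mutual information: I(X;Y) = H(X) + H(Y) - H(X,Y)

Marginals:
P(X) = (1/2, 1/2), H(X) = 1.0000 bits
P(Y) = (3/10, 1/3, 11/30), H(Y) = 1.5801 bits

Joint entropy: H(X,Y) = 2.5656 bits

I(X;Y) = 1.0000 + 1.5801 - 2.5656 = 0.0145 bits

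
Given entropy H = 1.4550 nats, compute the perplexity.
4.2845

Perplexity is e^H (or exp(H) for natural log).

H = 1.4550 nats
Perplexity = e^1.4550 = 4.2845

Interpretation: The model's uncertainty is equivalent to choosing uniformly among 4.3 options.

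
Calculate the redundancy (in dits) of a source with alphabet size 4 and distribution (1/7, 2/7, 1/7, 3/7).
0.0475 dits

Redundancy measures how far a source is from maximum entropy:
R = H_max - H(X)

Maximum entropy for 4 symbols: H_max = log_10(4) = 0.6021 dits
Actual entropy: H(X) = 0.5546 dits
Redundancy: R = 0.6021 - 0.5546 = 0.0475 dits

This redundancy represents potential for compression: the source could be compressed by 0.0475 dits per symbol.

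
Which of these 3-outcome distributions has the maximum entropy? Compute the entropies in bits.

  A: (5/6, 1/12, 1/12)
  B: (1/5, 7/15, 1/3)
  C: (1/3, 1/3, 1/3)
C

For a discrete distribution over n outcomes, entropy is maximized by the uniform distribution.

Computing entropies:
H(A) = 0.8167 bits
H(B) = 1.5058 bits
H(C) = 1.5850 bits

The uniform distribution (where all probabilities equal 1/3) achieves the maximum entropy of log_2(3) = 1.5850 bits.

Distribution C has the highest entropy.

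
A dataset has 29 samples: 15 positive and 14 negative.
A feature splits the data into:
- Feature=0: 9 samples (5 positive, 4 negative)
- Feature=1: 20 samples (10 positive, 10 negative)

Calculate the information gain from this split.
0.0019 bits

Information Gain = H(Y) - H(Y|Feature)

Before split:
P(positive) = 15/29 = 0.5172
H(Y) = 0.9991 bits

After split:
Feature=0: H = 0.9911 bits (weight = 9/29)
Feature=1: H = 1.0000 bits (weight = 20/29)
H(Y|Feature) = (9/29)×0.9911 + (20/29)×1.0000 = 0.9972 bits

Information Gain = 0.9991 - 0.9972 = 0.0019 bits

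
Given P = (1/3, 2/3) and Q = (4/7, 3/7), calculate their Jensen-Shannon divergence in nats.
0.0289 nats

Jensen-Shannon divergence is:
JSD(P||Q) = 0.5 × D_KL(P||M) + 0.5 × D_KL(Q||M)
where M = 0.5 × (P + Q) is the mixture distribution.

M = 0.5 × (1/3, 2/3) + 0.5 × (4/7, 3/7) = (0.452381, 0.547619)

D_KL(P||M) = 0.0293 nats
D_KL(Q||M) = 0.0284 nats

JSD(P||Q) = 0.5 × 0.0293 + 0.5 × 0.0284 = 0.0289 nats

Unlike KL divergence, JSD is symmetric and bounded: 0 ≤ JSD ≤ log(2).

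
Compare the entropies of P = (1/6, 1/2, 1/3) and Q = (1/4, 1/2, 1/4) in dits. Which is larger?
Q

Computing entropies in dits:
H(P) = 0.4392
H(Q) = 0.4515

Distribution Q has higher entropy.

Intuition: The distribution closer to uniform (more spread out) has higher entropy.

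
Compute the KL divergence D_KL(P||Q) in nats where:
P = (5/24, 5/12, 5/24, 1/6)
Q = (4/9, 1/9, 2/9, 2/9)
0.3315 nats

KL divergence: D_KL(P||Q) = Σ p(x) log(p(x)/q(x))

Computing term by term:
  x=0: 5/24 × log_e[(5/24)/(4/9)] = 5/24 × -0.7577 = -0.1579
  x=1: 5/12 × log_e[(5/12)/(1/9)] = 5/12 × 1.3218 = 0.5507
  x=2: 5/24 × log_e[(5/24)/(2/9)] = 5/24 × -0.0645 = -0.0134
  x=3: 1/6 × log_e[(1/6)/(2/9)] = 1/6 × -0.2877 = -0.0479

D_KL(P||Q) = 0.3315 nats

Note: KL divergence is always non-negative and equals 0 iff P = Q.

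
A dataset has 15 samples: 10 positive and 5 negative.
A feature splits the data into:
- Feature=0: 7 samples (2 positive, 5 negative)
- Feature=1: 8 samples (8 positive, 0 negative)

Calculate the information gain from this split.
0.5155 bits

Information Gain = H(Y) - H(Y|Feature)

Before split:
P(positive) = 10/15 = 0.6667
H(Y) = 0.9183 bits

After split:
Feature=0: H = 0.8631 bits (weight = 7/15)
Feature=1: H = 0.0000 bits (weight = 8/15)
H(Y|Feature) = (7/15)×0.8631 + (8/15)×0.0000 = 0.4028 bits

Information Gain = 0.9183 - 0.4028 = 0.5155 bits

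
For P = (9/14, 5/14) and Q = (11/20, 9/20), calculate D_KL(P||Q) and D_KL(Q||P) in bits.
D_KL(P||Q) = 0.0256, D_KL(Q||P) = 0.0263

KL divergence is not symmetric: D_KL(P||Q) ≠ D_KL(Q||P) in general.

D_KL(P||Q) = 0.0256 bits
D_KL(Q||P) = 0.0263 bits

No, they are not equal!

This asymmetry is why KL divergence is not a true distance metric.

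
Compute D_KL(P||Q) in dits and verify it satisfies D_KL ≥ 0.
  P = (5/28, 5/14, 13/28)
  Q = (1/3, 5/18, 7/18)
0.0263 dits

KL divergence satisfies the Gibbs inequality: D_KL(P||Q) ≥ 0 for all distributions P, Q.

D_KL(P||Q) = Σ p(x) log(p(x)/q(x))
Term by term:
  x=0: 5/28 × log_10[(5/28)/(1/3)] = -0.0484
  x=1: 5/14 × log_10[(5/14)/(5/18)] = 0.0390
  x=2: 13/28 × log_10[(13/28)/(7/18)] = 0.0357
D_KL(P||Q) = 0.0263 dits

D_KL(P||Q) = 0.0263 ≥ 0 ✓

This non-negativity is a fundamental property: relative entropy cannot be negative because it measures how different Q is from P.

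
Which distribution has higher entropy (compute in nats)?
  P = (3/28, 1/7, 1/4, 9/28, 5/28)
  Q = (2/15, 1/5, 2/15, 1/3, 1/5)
Q

Computing entropies in nats:
H(P) = 1.5363
H(Q) = 1.5473

Distribution Q has higher entropy.

Intuition: The distribution closer to uniform (more spread out) has higher entropy.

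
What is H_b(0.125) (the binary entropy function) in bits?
0.5436 bits

The binary entropy function is:
H(p) = -p log(p) - (1-p) log(1-p)

H(0.125) = -0.125 × log_2(0.125) - 0.875 × log_2(0.875)
H(0.125) = 0.5436 bits

Note: Binary entropy is maximized at p=0.5 (H=1 bit) and minimized at p=0 or p=1 (H=0).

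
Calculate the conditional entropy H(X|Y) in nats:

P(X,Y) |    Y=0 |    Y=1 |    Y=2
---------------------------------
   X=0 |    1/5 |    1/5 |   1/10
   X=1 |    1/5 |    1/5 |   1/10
0.6931 nats

Using the chain rule: H(X|Y) = H(X,Y) - H(Y)

First, compute H(X,Y) = 1.7481 nats

Marginal P(Y) = (2/5, 2/5, 1/5)
H(Y) = 1.0549 nats

H(X|Y) = H(X,Y) - H(Y) = 1.7481 - 1.0549 = 0.6931 nats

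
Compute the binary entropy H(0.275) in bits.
0.8485 bits

The binary entropy function is:
H(p) = -p log(p) - (1-p) log(1-p)

H(0.275) = -0.275 × log_2(0.275) - 0.725 × log_2(0.725)
H(0.275) = 0.8485 bits

Note: Binary entropy is maximized at p=0.5 (H=1 bit) and minimized at p=0 or p=1 (H=0).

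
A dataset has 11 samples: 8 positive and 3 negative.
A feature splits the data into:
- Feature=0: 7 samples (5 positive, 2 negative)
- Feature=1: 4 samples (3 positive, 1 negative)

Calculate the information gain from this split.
0.0011 bits

Information Gain = H(Y) - H(Y|Feature)

Before split:
P(positive) = 8/11 = 0.7273
H(Y) = 0.8454 bits

After split:
Feature=0: H = 0.8631 bits (weight = 7/11)
Feature=1: H = 0.8113 bits (weight = 4/11)
H(Y|Feature) = (7/11)×0.8631 + (4/11)×0.8113 = 0.8443 bits

Information Gain = 0.8454 - 0.8443 = 0.0011 bits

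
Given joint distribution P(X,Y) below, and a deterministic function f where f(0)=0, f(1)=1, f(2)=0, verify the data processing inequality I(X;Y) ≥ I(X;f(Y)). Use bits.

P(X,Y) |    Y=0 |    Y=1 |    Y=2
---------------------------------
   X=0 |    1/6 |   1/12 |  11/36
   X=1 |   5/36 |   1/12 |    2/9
I(X;Y) = 0.0024, I(X;f(Y)) = 0.0018, inequality holds: 0.0024 ≥ 0.0018

Data Processing Inequality: For any Markov chain X → Y → Z, we have I(X;Y) ≥ I(X;Z).

Here Z = f(Y) is a deterministic function of Y, forming X → Y → Z.

Original I(X;Y) = 0.0024 bits

After applying f:
P(X,Z) where Z=f(Y):
- P(X,Z=0) = P(X,Y=0) + P(X,Y=2)
- P(X,Z=1) = P(X,Y=1)

I(X;Z) = I(X;f(Y)) = 0.0018 bits

Verification: 0.0024 ≥ 0.0018 ✓

Information cannot be created by processing; the function f can only lose information about X.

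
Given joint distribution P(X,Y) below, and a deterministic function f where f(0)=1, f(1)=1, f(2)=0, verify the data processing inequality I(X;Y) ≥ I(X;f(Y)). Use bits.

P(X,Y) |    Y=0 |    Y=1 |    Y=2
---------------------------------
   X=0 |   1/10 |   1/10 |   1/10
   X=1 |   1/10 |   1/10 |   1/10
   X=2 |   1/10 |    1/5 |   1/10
I(X;Y) = 0.0200, I(X;f(Y)) = 0.0058, inequality holds: 0.0200 ≥ 0.0058

Data Processing Inequality: For any Markov chain X → Y → Z, we have I(X;Y) ≥ I(X;Z).

Here Z = f(Y) is a deterministic function of Y, forming X → Y → Z.

Original I(X;Y) = 0.0200 bits

After applying f:
P(X,Z) where Z=f(Y):
- P(X,Z=0) = P(X,Y=2)
- P(X,Z=1) = P(X,Y=0) + P(X,Y=1)

I(X;Z) = I(X;f(Y)) = 0.0058 bits

Verification: 0.0200 ≥ 0.0058 ✓

Information cannot be created by processing; the function f can only lose information about X.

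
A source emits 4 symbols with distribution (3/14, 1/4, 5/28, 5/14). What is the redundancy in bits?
0.0494 bits

Redundancy measures how far a source is from maximum entropy:
R = H_max - H(X)

Maximum entropy for 4 symbols: H_max = log_2(4) = 2.0000 bits
Actual entropy: H(X) = 1.9506 bits
Redundancy: R = 2.0000 - 1.9506 = 0.0494 bits

This redundancy represents potential for compression: the source could be compressed by 0.0494 bits per symbol.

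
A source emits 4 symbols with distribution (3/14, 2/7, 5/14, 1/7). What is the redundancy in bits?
0.0758 bits

Redundancy measures how far a source is from maximum entropy:
R = H_max - H(X)

Maximum entropy for 4 symbols: H_max = log_2(4) = 2.0000 bits
Actual entropy: H(X) = 1.9242 bits
Redundancy: R = 2.0000 - 1.9242 = 0.0758 bits

This redundancy represents potential for compression: the source could be compressed by 0.0758 bits per symbol.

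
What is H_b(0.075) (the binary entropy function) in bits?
0.3843 bits

The binary entropy function is:
H(p) = -p log(p) - (1-p) log(1-p)

H(0.075) = -0.075 × log_2(0.075) - 0.925 × log_2(0.925)
H(0.075) = 0.3843 bits

Note: Binary entropy is maximized at p=0.5 (H=1 bit) and minimized at p=0 or p=1 (H=0).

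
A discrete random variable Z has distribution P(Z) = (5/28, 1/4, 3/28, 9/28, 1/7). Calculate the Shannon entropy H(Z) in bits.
2.2165 bits

Shannon entropy is H(X) = -Σ p(x) log p(x).

For P = (5/28, 1/4, 3/28, 9/28, 1/7):
H = -5/28 × log_2(5/28) -1/4 × log_2(1/4) -3/28 × log_2(3/28) -9/28 × log_2(9/28) -1/7 × log_2(1/7)
H = 2.2165 bits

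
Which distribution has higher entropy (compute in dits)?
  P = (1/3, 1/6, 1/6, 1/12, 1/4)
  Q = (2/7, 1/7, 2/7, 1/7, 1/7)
Q

Computing entropies in dits:
H(P) = 0.6589
H(Q) = 0.6731

Distribution Q has higher entropy.

Intuition: The distribution closer to uniform (more spread out) has higher entropy.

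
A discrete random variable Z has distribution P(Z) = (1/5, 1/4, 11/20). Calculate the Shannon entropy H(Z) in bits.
1.4388 bits

Shannon entropy is H(X) = -Σ p(x) log p(x).

For P = (1/5, 1/4, 11/20):
H = -1/5 × log_2(1/5) -1/4 × log_2(1/4) -11/20 × log_2(11/20)
H = 1.4388 bits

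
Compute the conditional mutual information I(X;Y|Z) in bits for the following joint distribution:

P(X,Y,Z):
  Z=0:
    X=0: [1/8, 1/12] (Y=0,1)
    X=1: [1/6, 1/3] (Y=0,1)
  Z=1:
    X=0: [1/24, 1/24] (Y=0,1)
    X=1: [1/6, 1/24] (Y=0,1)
0.0489 bits

Conditional mutual information: I(X;Y|Z) = H(X|Z) + H(Y|Z) - H(X,Y|Z)

H(Z) = 0.8709
H(X,Z) = 1.7417 → H(X|Z) = 0.8708
H(Y,Z) = 1.8149 → H(Y|Z) = 0.9441
H(X,Y,Z) = 2.6368 → H(X,Y|Z) = 1.7660

I(X;Y|Z) = 0.8708 + 0.9441 - 1.7660 = 0.0489 bits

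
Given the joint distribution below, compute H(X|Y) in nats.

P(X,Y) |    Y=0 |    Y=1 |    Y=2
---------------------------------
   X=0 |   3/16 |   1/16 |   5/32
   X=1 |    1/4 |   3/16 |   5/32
0.6560 nats

Using the chain rule: H(X|Y) = H(X,Y) - H(Y)

First, compute H(X,Y) = 1.7277 nats

Marginal P(Y) = (7/16, 1/4, 5/16)
H(Y) = 1.0717 nats

H(X|Y) = H(X,Y) - H(Y) = 1.7277 - 1.0717 = 0.6560 nats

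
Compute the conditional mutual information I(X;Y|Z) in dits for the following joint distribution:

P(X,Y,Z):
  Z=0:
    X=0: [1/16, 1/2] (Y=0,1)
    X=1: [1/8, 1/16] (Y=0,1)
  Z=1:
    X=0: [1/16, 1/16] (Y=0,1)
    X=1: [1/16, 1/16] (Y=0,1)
0.0461 dits

Conditional mutual information: I(X;Y|Z) = H(X|Z) + H(Y|Z) - H(X,Y|Z)

H(Z) = 0.2442
H(X,Z) = 0.5026 → H(X|Z) = 0.2584
H(Y,Z) = 0.5026 → H(Y|Z) = 0.2584
H(X,Y,Z) = 0.7149 → H(X,Y|Z) = 0.4707

I(X;Y|Z) = 0.2584 + 0.2584 - 0.4707 = 0.0461 dits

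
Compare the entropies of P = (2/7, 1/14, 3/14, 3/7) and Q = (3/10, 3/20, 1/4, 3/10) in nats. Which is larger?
Q

Computing entropies in nats:
H(P) = 1.2397
H(Q) = 1.3535

Distribution Q has higher entropy.

Intuition: The distribution closer to uniform (more spread out) has higher entropy.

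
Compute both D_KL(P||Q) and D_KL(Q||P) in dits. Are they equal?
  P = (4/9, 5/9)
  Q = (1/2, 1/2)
D_KL(P||Q) = 0.0027, D_KL(Q||P) = 0.0027

KL divergence is not symmetric: D_KL(P||Q) ≠ D_KL(Q||P) in general.

D_KL(P||Q) = 0.0027 dits
D_KL(Q||P) = 0.0027 dits

In this case they happen to be equal (to 4 decimal places).

This asymmetry is why KL divergence is not a true distance metric.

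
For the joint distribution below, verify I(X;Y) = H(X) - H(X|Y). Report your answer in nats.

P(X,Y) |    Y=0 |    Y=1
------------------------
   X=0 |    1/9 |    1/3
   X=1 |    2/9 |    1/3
I(X;Y) = 0.0127 nats

Mutual information has multiple equivalent forms:
- I(X;Y) = H(X) - H(X|Y)
- I(X;Y) = H(Y) - H(Y|X)
- I(X;Y) = H(X) + H(Y) - H(X,Y)

Computing all quantities:
H(X) = 0.6870, H(Y) = 0.6365, H(X,Y) = 1.3108
H(X|Y) = 0.6743, H(Y|X) = 0.6238

Verification:
H(X) - H(X|Y) = 0.6870 - 0.6743 = 0.0127
H(Y) - H(Y|X) = 0.6365 - 0.6238 = 0.0127
H(X) + H(Y) - H(X,Y) = 0.6870 + 0.6365 - 1.3108 = 0.0127

All forms give I(X;Y) = 0.0127 nats. ✓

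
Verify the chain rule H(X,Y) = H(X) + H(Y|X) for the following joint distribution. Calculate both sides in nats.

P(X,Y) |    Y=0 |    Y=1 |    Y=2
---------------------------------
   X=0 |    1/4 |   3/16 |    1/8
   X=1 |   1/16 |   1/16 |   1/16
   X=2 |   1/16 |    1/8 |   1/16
H(X,Y) = 2.0467, H(X) = 0.9841, H(Y|X) = 1.0627 (all in nats)

Chain rule: H(X,Y) = H(X) + H(Y|X)

Left side — joint entropy directly:
H(X,Y) = -Σ p(x,y) log p(x,y) = 2.0467 nats

Right side — compute H(Y|X) from the conditional distributions:
P(X) = (9/16, 3/16, 1/4), so H(X) = 0.9841 nats
H(Y|X) = Σ_x P(X=x) · H(Y|X=x):
  P(Y|X=0) = (4/9, 1/3, 2/9), H(Y|X=0) = 1.0609, weight P(X=0) = 9/16
  P(Y|X=1) = (1/3, 1/3, 1/3), H(Y|X=1) = 1.0986, weight P(X=1) = 3/16
  P(Y|X=2) = (1/4, 1/2, 1/4), H(Y|X=2) = 1.0397, weight P(X=2) = 1/4
H(Y|X) = 1.0627 nats

H(X) + H(Y|X) = 0.9841 + 1.0627 = 2.0467 nats

Both sides equal 2.0467 nats. ✓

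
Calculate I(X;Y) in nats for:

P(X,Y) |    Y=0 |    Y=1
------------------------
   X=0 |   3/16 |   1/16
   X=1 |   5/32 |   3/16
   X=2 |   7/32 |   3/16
0.0275 nats

Mutual information: I(X;Y) = H(X) + H(Y) - H(X,Y)

Marginals:
P(X) = (1/4, 11/32, 13/32), H(X) = 1.0796 nats
P(Y) = (9/16, 7/16), H(Y) = 0.6853 nats

Joint entropy: H(X,Y) = 1.7374 nats

I(X;Y) = 1.0796 + 0.6853 - 1.7374 = 0.0275 nats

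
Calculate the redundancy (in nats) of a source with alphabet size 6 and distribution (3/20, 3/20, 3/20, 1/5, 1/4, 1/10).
0.0393 nats

Redundancy measures how far a source is from maximum entropy:
R = H_max - H(X)

Maximum entropy for 6 symbols: H_max = log_e(6) = 1.7918 nats
Actual entropy: H(X) = 1.7524 nats
Redundancy: R = 1.7918 - 1.7524 = 0.0393 nats

This redundancy represents potential for compression: the source could be compressed by 0.0393 nats per symbol.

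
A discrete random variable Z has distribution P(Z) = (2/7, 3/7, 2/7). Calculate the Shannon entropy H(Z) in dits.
0.4686 dits

Shannon entropy is H(X) = -Σ p(x) log p(x).

For P = (2/7, 3/7, 2/7):
H = -2/7 × log_10(2/7) -3/7 × log_10(3/7) -2/7 × log_10(2/7)
H = 0.4686 dits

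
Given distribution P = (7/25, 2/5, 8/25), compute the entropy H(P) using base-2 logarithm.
1.5690 bits

Shannon entropy is H(X) = -Σ p(x) log p(x).

For P = (7/25, 2/5, 8/25):
H = -7/25 × log_2(7/25) -2/5 × log_2(2/5) -8/25 × log_2(8/25)
H = 1.5690 bits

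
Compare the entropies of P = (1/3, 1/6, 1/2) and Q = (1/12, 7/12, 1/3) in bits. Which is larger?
P

Computing entropies in bits:
H(P) = 1.4591
H(Q) = 1.2807

Distribution P has higher entropy.

Intuition: The distribution closer to uniform (more spread out) has higher entropy.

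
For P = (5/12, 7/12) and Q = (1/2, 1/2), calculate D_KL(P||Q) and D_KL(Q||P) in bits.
D_KL(P||Q) = 0.0201, D_KL(Q||P) = 0.0203

KL divergence is not symmetric: D_KL(P||Q) ≠ D_KL(Q||P) in general.

D_KL(P||Q) = 0.0201 bits
D_KL(Q||P) = 0.0203 bits

No, they are not equal!

This asymmetry is why KL divergence is not a true distance metric.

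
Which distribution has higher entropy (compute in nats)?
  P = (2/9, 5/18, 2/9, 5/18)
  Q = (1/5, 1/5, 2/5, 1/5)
P

Computing entropies in nats:
H(P) = 1.3801
H(Q) = 1.3322

Distribution P has higher entropy.

Intuition: The distribution closer to uniform (more spread out) has higher entropy.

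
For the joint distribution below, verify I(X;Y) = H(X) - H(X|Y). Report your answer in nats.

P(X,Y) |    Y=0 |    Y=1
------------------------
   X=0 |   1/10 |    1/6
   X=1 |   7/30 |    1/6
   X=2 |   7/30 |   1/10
I(X;Y) = 0.0325 nats

Mutual information has multiple equivalent forms:
- I(X;Y) = H(X) - H(X|Y)
- I(X;Y) = H(Y) - H(Y|X)
- I(X;Y) = H(X) + H(Y) - H(X,Y)

Computing all quantities:
H(X) = 1.0852, H(Y) = 0.6842, H(X,Y) = 1.7369
H(X|Y) = 1.0527, H(Y|X) = 0.6517

Verification:
H(X) - H(X|Y) = 1.0852 - 1.0527 = 0.0325
H(Y) - H(Y|X) = 0.6842 - 0.6517 = 0.0325
H(X) + H(Y) - H(X,Y) = 1.0852 + 0.6842 - 1.7369 = 0.0325

All forms give I(X;Y) = 0.0325 nats. ✓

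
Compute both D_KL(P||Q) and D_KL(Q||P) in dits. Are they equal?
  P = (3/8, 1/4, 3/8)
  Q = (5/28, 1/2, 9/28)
D_KL(P||Q) = 0.0707, D_KL(Q||P) = 0.0715

KL divergence is not symmetric: D_KL(P||Q) ≠ D_KL(Q||P) in general.

D_KL(P||Q) = 0.0707 dits
D_KL(Q||P) = 0.0715 dits

No, they are not equal!

This asymmetry is why KL divergence is not a true distance metric.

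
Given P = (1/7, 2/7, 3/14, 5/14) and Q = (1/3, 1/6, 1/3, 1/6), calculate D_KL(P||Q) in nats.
0.2105 nats

KL divergence: D_KL(P||Q) = Σ p(x) log(p(x)/q(x))

Computing term by term:
  x=0: 1/7 × log_e[(1/7)/(1/3)] = 1/7 × -0.8473 = -0.1210
  x=1: 2/7 × log_e[(2/7)/(1/6)] = 2/7 × 0.5390 = 0.1540
  x=2: 3/14 × log_e[(3/14)/(1/3)] = 3/14 × -0.4418 = -0.0947
  x=3: 5/14 × log_e[(5/14)/(1/6)] = 5/14 × 0.7621 = 0.2722

D_KL(P||Q) = 0.2105 nats

Note: KL divergence is always non-negative and equals 0 iff P = Q.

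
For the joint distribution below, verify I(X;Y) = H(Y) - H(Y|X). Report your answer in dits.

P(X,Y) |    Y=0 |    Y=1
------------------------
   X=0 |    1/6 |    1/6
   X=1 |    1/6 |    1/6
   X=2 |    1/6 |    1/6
I(X;Y) = 0.0000 dits

Mutual information has multiple equivalent forms:
- I(X;Y) = H(X) - H(X|Y)
- I(X;Y) = H(Y) - H(Y|X)
- I(X;Y) = H(X) + H(Y) - H(X,Y)

Computing all quantities:
H(X) = 0.4771, H(Y) = 0.3010, H(X,Y) = 0.7782
H(X|Y) = 0.4771, H(Y|X) = 0.3010

Verification:
H(X) - H(X|Y) = 0.4771 - 0.4771 = 0.0000
H(Y) - H(Y|X) = 0.3010 - 0.3010 = 0.0000
H(X) + H(Y) - H(X,Y) = 0.4771 + 0.3010 - 0.7782 = 0.0000

All forms give I(X;Y) = 0.0000 dits. ✓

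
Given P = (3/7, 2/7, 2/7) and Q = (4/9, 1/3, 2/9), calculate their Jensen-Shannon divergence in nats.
0.0030 nats

Jensen-Shannon divergence is:
JSD(P||Q) = 0.5 × D_KL(P||M) + 0.5 × D_KL(Q||M)
where M = 0.5 × (P + Q) is the mixture distribution.

M = 0.5 × (3/7, 2/7, 2/7) + 0.5 × (4/9, 1/3, 2/9) = (0.436508, 0.309524, 0.253968)

D_KL(P||M) = 0.0029 nats
D_KL(Q||M) = 0.0030 nats

JSD(P||Q) = 0.5 × 0.0029 + 0.5 × 0.0030 = 0.0030 nats

Unlike KL divergence, JSD is symmetric and bounded: 0 ≤ JSD ≤ log(2).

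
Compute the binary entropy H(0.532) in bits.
0.9970 bits

The binary entropy function is:
H(p) = -p log(p) - (1-p) log(1-p)

H(0.532) = -0.532 × log_2(0.532) - 0.468 × log_2(0.468)
H(0.532) = 0.9970 bits

Note: Binary entropy is maximized at p=0.5 (H=1 bit) and minimized at p=0 or p=1 (H=0).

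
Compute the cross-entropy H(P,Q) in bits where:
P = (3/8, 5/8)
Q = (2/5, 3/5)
0.9563 bits

Cross-entropy: H(P,Q) = -Σ p(x) log q(x)

Alternatively: H(P,Q) = H(P) + D_KL(P||Q)
H(P) = 0.9544 bits
D_KL(P||Q) = 0.0019 bits

H(P,Q) = 0.9544 + 0.0019 = 0.9563 bits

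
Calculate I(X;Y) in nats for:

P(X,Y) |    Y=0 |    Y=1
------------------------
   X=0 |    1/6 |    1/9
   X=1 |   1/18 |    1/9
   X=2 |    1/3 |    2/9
0.0200 nats

Mutual information: I(X;Y) = H(X) + H(Y) - H(X,Y)

Marginals:
P(X) = (5/18, 1/6, 5/9), H(X) = 0.9810 nats
P(Y) = (5/9, 4/9), H(Y) = 0.6870 nats

Joint entropy: H(X,Y) = 1.6479 nats

I(X;Y) = 0.9810 + 0.6870 - 1.6479 = 0.0200 nats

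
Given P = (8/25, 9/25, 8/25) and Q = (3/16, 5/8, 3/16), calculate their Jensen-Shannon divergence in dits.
0.0154 dits

Jensen-Shannon divergence is:
JSD(P||Q) = 0.5 × D_KL(P||M) + 0.5 × D_KL(Q||M)
where M = 0.5 × (P + Q) is the mixture distribution.

M = 0.5 × (8/25, 9/25, 8/25) + 0.5 × (3/16, 5/8, 3/16) = (0.25375, 0.4925, 0.25375)

D_KL(P||M) = 0.0155 dits
D_KL(Q||M) = 0.0154 dits

JSD(P||Q) = 0.5 × 0.0155 + 0.5 × 0.0154 = 0.0154 dits

Unlike KL divergence, JSD is symmetric and bounded: 0 ≤ JSD ≤ log(2).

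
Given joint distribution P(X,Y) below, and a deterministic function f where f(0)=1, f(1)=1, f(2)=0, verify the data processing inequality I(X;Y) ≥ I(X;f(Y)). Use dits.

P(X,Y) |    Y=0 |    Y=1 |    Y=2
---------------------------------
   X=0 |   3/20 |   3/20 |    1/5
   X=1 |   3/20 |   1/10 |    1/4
I(X;Y) = 0.0034, I(X;f(Y)) = 0.0022, inequality holds: 0.0034 ≥ 0.0022

Data Processing Inequality: For any Markov chain X → Y → Z, we have I(X;Y) ≥ I(X;Z).

Here Z = f(Y) is a deterministic function of Y, forming X → Y → Z.

Original I(X;Y) = 0.0034 dits

After applying f:
P(X,Z) where Z=f(Y):
- P(X,Z=0) = P(X,Y=2)
- P(X,Z=1) = P(X,Y=0) + P(X,Y=1)

I(X;Z) = I(X;f(Y)) = 0.0022 dits

Verification: 0.0034 ≥ 0.0022 ✓

Information cannot be created by processing; the function f can only lose information about X.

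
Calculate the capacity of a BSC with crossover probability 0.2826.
0.1410 bits

For a binary symmetric channel (BSC) with error probability p:
Capacity C = 1 - H(p) bits per symbol

where H(p) = -p log₂(p) - (1-p) log₂(1-p) is the binary entropy function.

H(0.2826) = 0.8590 bits
C = 1 - 0.8590 = 0.1410 bits per symbol

This means we can reliably transmit up to 0.1410 bits of information per channel use.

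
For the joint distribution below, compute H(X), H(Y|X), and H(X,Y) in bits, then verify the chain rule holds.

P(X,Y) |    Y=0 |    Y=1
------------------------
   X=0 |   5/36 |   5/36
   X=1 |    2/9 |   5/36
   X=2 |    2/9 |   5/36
H(X,Y) = 2.5466, H(X) = 1.5746, H(Y|X) = 0.9720 (all in bits)

Chain rule: H(X,Y) = H(X) + H(Y|X)

Left side — joint entropy directly:
H(X,Y) = -Σ p(x,y) log p(x,y) = 2.5466 bits

Right side — compute H(Y|X) from the conditional distributions:
P(X) = (5/18, 13/36, 13/36), so H(X) = 1.5746 bits
H(Y|X) = Σ_x P(X=x) · H(Y|X=x):
  P(Y|X=0) = (1/2, 1/2), H(Y|X=0) = 1.0000, weight P(X=0) = 5/18
  P(Y|X=1) = (8/13, 5/13), H(Y|X=1) = 0.9612, weight P(X=1) = 13/36
  P(Y|X=2) = (8/13, 5/13), H(Y|X=2) = 0.9612, weight P(X=2) = 13/36
H(Y|X) = 0.9720 bits

H(X) + H(Y|X) = 1.5746 + 0.9720 = 2.5466 bits

Both sides equal 2.5466 bits. ✓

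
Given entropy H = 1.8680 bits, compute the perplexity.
3.6503

Perplexity is 2^H (or exp(H) for natural log).

H = 1.8680 bits
Perplexity = 2^1.8680 = 3.6503

Interpretation: The model's uncertainty is equivalent to choosing uniformly among 3.7 options.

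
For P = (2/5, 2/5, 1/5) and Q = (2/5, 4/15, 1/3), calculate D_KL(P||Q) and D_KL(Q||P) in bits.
D_KL(P||Q) = 0.0866, D_KL(Q||P) = 0.0897

KL divergence is not symmetric: D_KL(P||Q) ≠ D_KL(Q||P) in general.

D_KL(P||Q) = 0.0866 bits
D_KL(Q||P) = 0.0897 bits

No, they are not equal!

This asymmetry is why KL divergence is not a true distance metric.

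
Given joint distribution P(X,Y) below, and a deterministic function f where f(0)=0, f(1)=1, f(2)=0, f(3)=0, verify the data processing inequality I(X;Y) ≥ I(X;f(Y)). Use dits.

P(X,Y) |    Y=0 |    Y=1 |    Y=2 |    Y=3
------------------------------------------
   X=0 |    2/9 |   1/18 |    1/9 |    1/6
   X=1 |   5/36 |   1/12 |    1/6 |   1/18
I(X;Y) = 0.0178, I(X;f(Y)) = 0.0034, inequality holds: 0.0178 ≥ 0.0034

Data Processing Inequality: For any Markov chain X → Y → Z, we have I(X;Y) ≥ I(X;Z).

Here Z = f(Y) is a deterministic function of Y, forming X → Y → Z.

Original I(X;Y) = 0.0178 dits

After applying f:
P(X,Z) where Z=f(Y):
- P(X,Z=0) = P(X,Y=0) + P(X,Y=2) + P(X,Y=3)
- P(X,Z=1) = P(X,Y=1)

I(X;Z) = I(X;f(Y)) = 0.0034 dits

Verification: 0.0178 ≥ 0.0034 ✓

Information cannot be created by processing; the function f can only lose information about X.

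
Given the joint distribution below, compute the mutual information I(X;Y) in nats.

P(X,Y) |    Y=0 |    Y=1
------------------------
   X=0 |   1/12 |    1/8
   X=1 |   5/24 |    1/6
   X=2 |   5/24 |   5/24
0.0065 nats

Mutual information: I(X;Y) = H(X) + H(Y) - H(X,Y)

Marginals:
P(X) = (5/24, 3/8, 5/12), H(X) = 1.0594 nats
P(Y) = (1/2, 1/2), H(Y) = 0.6931 nats

Joint entropy: H(X,Y) = 1.7460 nats

I(X;Y) = 1.0594 + 0.6931 - 1.7460 = 0.0065 nats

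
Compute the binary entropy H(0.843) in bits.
0.6271 bits

The binary entropy function is:
H(p) = -p log(p) - (1-p) log(1-p)

H(0.843) = -0.843 × log_2(0.843) - 0.157 × log_2(0.157)
H(0.843) = 0.6271 bits

Note: Binary entropy is maximized at p=0.5 (H=1 bit) and minimized at p=0 or p=1 (H=0).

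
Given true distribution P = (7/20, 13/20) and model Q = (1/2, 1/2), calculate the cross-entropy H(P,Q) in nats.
0.6931 nats

Cross-entropy: H(P,Q) = -Σ p(x) log q(x)

Alternatively: H(P,Q) = H(P) + D_KL(P||Q)
H(P) = 0.6474 nats
D_KL(P||Q) = 0.0457 nats

H(P,Q) = 0.6474 + 0.0457 = 0.6931 nats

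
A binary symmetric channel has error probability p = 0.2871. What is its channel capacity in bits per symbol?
0.1351 bits

For a binary symmetric channel (BSC) with error probability p:
Capacity C = 1 - H(p) bits per symbol

where H(p) = -p log₂(p) - (1-p) log₂(1-p) is the binary entropy function.

H(0.2871) = 0.8649 bits
C = 1 - 0.8649 = 0.1351 bits per symbol

This means we can reliably transmit up to 0.1351 bits of information per channel use.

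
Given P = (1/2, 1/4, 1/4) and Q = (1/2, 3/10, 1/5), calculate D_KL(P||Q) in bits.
0.0147 bits

KL divergence: D_KL(P||Q) = Σ p(x) log(p(x)/q(x))

Computing term by term:
  x=0: 1/2 × log_2[(1/2)/(1/2)] = 1/2 × 0.0000 = 0.0000
  x=1: 1/4 × log_2[(1/4)/(3/10)] = 1/4 × -0.2630 = -0.0658
  x=2: 1/4 × log_2[(1/4)/(1/5)] = 1/4 × 0.3219 = 0.0805

D_KL(P||Q) = 0.0147 bits

Note: KL divergence is always non-negative and equals 0 iff P = Q.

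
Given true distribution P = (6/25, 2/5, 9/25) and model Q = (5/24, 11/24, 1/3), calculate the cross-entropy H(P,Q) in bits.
1.5639 bits

Cross-entropy: H(P,Q) = -Σ p(x) log q(x)

Alternatively: H(P,Q) = H(P) + D_KL(P||Q)
H(P) = 1.5535 bits
D_KL(P||Q) = 0.0104 bits

H(P,Q) = 1.5535 + 0.0104 = 1.5639 bits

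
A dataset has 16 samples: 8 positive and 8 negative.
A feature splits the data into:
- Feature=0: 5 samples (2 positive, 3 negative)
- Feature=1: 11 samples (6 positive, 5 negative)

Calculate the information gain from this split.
0.0132 bits

Information Gain = H(Y) - H(Y|Feature)

Before split:
P(positive) = 8/16 = 0.5000
H(Y) = 1.0000 bits

After split:
Feature=0: H = 0.9710 bits (weight = 5/16)
Feature=1: H = 0.9940 bits (weight = 11/16)
H(Y|Feature) = (5/16)×0.9710 + (11/16)×0.9940 = 0.9868 bits

Information Gain = 1.0000 - 0.9868 = 0.0132 bits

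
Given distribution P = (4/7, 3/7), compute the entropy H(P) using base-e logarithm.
0.6829 nats

Shannon entropy is H(X) = -Σ p(x) log p(x).

For P = (4/7, 3/7):
H = -4/7 × log_e(4/7) -3/7 × log_e(3/7)
H = 0.6829 nats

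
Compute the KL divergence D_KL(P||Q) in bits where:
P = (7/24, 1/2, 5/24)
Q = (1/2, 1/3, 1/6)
0.1327 bits

KL divergence: D_KL(P||Q) = Σ p(x) log(p(x)/q(x))

Computing term by term:
  x=0: 7/24 × log_2[(7/24)/(1/2)] = 7/24 × -0.7776 = -0.2268
  x=1: 1/2 × log_2[(1/2)/(1/3)] = 1/2 × 0.5850 = 0.2925
  x=2: 5/24 × log_2[(5/24)/(1/6)] = 5/24 × 0.3219 = 0.0671

D_KL(P||Q) = 0.1327 bits

Note: KL divergence is always non-negative and equals 0 iff P = Q.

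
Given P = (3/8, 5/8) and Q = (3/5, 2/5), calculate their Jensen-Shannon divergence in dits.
0.0111 dits

Jensen-Shannon divergence is:
JSD(P||Q) = 0.5 × D_KL(P||M) + 0.5 × D_KL(Q||M)
where M = 0.5 × (P + Q) is the mixture distribution.

M = 0.5 × (3/8, 5/8) + 0.5 × (3/5, 2/5) = (0.4875, 0.5125)

D_KL(P||M) = 0.0111 dits
D_KL(Q||M) = 0.0111 dits

JSD(P||Q) = 0.5 × 0.0111 + 0.5 × 0.0111 = 0.0111 dits

Unlike KL divergence, JSD is symmetric and bounded: 0 ≤ JSD ≤ log(2).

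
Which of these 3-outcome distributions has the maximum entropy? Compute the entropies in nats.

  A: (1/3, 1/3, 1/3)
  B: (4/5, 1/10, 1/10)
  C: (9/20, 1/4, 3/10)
A

For a discrete distribution over n outcomes, entropy is maximized by the uniform distribution.

Computing entropies:
H(A) = 1.0986 nats
H(B) = 0.6390 nats
H(C) = 1.0671 nats

The uniform distribution (where all probabilities equal 1/3) achieves the maximum entropy of log_e(3) = 1.0986 nats.

Distribution A has the highest entropy.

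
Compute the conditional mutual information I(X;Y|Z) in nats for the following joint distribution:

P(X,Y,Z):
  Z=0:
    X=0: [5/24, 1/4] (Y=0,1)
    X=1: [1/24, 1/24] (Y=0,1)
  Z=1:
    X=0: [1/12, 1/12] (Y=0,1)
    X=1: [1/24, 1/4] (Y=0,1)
0.0337 nats

Conditional mutual information: I(X;Y|Z) = H(X|Z) + H(Y|Z) - H(X,Y|Z)

H(Z) = 0.6897
H(X,Z) = 1.2227 → H(X|Z) = 0.5330
H(Y,Z) = 1.3321 → H(Y|Z) = 0.6424
H(X,Y,Z) = 1.8314 → H(X,Y|Z) = 1.1417

I(X;Y|Z) = 0.5330 + 0.6424 - 1.1417 = 0.0337 nats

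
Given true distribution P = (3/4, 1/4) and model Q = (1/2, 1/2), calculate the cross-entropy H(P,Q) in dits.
0.3010 dits

Cross-entropy: H(P,Q) = -Σ p(x) log q(x)

Alternatively: H(P,Q) = H(P) + D_KL(P||Q)
H(P) = 0.2442 dits
D_KL(P||Q) = 0.0568 dits

H(P,Q) = 0.2442 + 0.0568 = 0.3010 dits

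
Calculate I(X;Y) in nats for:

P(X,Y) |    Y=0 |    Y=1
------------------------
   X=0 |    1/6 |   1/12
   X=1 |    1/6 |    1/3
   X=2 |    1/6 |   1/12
0.0566 nats

Mutual information: I(X;Y) = H(X) + H(Y) - H(X,Y)

Marginals:
P(X) = (1/4, 1/2, 1/4), H(X) = 1.0397 nats
P(Y) = (1/2, 1/2), H(Y) = 0.6931 nats

Joint entropy: H(X,Y) = 1.6762 nats

I(X;Y) = 1.0397 + 0.6931 - 1.6762 = 0.0566 nats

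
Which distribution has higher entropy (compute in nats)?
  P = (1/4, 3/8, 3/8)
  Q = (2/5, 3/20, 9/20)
P

Computing entropies in nats:
H(P) = 1.0822
H(Q) = 1.0104

Distribution P has higher entropy.

Intuition: The distribution closer to uniform (more spread out) has higher entropy.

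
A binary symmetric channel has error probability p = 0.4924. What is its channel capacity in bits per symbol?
0.0002 bits

For a binary symmetric channel (BSC) with error probability p:
Capacity C = 1 - H(p) bits per symbol

where H(p) = -p log₂(p) - (1-p) log₂(1-p) is the binary entropy function.

H(0.4924) = 0.9998 bits
C = 1 - 0.9998 = 0.0002 bits per symbol

This means we can reliably transmit up to 0.0002 bits of information per channel use.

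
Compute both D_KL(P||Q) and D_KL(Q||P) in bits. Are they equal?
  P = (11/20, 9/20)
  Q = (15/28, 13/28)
D_KL(P||Q) = 0.0006, D_KL(Q||P) = 0.0006

KL divergence is not symmetric: D_KL(P||Q) ≠ D_KL(Q||P) in general.

D_KL(P||Q) = 0.0006 bits
D_KL(Q||P) = 0.0006 bits

In this case they happen to be equal (to 4 decimal places).

This asymmetry is why KL divergence is not a true distance metric.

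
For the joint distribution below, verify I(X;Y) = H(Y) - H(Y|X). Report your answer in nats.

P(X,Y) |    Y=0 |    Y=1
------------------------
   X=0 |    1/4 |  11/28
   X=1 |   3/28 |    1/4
I(X;Y) = 0.0040 nats

Mutual information has multiple equivalent forms:
- I(X;Y) = H(X) - H(X|Y)
- I(X;Y) = H(Y) - H(Y|X)
- I(X;Y) = H(X) + H(Y) - H(X,Y)

Computing all quantities:
H(X) = 0.6518, H(Y) = 0.6518, H(X,Y) = 1.2995
H(X|Y) = 0.6478, H(Y|X) = 0.6478

Verification:
H(X) - H(X|Y) = 0.6518 - 0.6478 = 0.0040
H(Y) - H(Y|X) = 0.6518 - 0.6478 = 0.0040
H(X) + H(Y) - H(X,Y) = 0.6518 + 0.6518 - 1.2995 = 0.0040

All forms give I(X;Y) = 0.0040 nats. ✓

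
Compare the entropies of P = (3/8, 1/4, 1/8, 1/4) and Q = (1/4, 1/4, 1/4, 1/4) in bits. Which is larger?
Q

Computing entropies in bits:
H(P) = 1.9056
H(Q) = 2.0000

Distribution Q has higher entropy.

Intuition: The distribution closer to uniform (more spread out) has higher entropy.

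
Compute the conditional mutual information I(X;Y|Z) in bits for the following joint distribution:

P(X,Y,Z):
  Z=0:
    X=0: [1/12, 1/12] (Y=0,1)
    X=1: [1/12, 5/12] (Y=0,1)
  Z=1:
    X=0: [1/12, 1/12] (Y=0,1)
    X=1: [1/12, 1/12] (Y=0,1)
0.0492 bits

Conditional mutual information: I(X;Y|Z) = H(X|Z) + H(Y|Z) - H(X,Y|Z)

H(Z) = 0.9183
H(X,Z) = 1.7925 → H(X|Z) = 0.8742
H(Y,Z) = 1.7925 → H(Y|Z) = 0.8742
H(X,Y,Z) = 2.6175 → H(X,Y|Z) = 1.6992

I(X;Y|Z) = 0.8742 + 0.8742 - 1.6992 = 0.0492 bits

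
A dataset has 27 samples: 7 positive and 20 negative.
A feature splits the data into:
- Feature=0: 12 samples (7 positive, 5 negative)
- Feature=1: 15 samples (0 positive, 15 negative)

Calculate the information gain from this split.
0.3901 bits

Information Gain = H(Y) - H(Y|Feature)

Before split:
P(positive) = 7/27 = 0.2593
H(Y) = 0.8256 bits

After split:
Feature=0: H = 0.9799 bits (weight = 12/27)
Feature=1: H = 0.0000 bits (weight = 15/27)
H(Y|Feature) = (12/27)×0.9799 + (15/27)×0.0000 = 0.4355 bits

Information Gain = 0.8256 - 0.4355 = 0.3901 bits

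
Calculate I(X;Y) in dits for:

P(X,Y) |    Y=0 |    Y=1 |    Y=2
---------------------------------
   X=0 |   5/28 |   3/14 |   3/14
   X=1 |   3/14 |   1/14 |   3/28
0.0148 dits

Mutual information: I(X;Y) = H(X) + H(Y) - H(X,Y)

Marginals:
P(X) = (17/28, 11/28), H(X) = 0.2910 dits
P(Y) = (11/28, 2/7, 9/28), H(Y) = 0.4733 dits

Joint entropy: H(X,Y) = 0.7495 dits

I(X;Y) = 0.2910 + 0.4733 - 0.7495 = 0.0148 dits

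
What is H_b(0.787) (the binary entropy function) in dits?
0.2249 dits

The binary entropy function is:
H(p) = -p log(p) - (1-p) log(1-p)

H(0.787) = -0.787 × log_10(0.787) - 0.213 × log_10(0.213)
H(0.787) = 0.2249 dits

Note: Binary entropy is maximized at p=0.5 (H=1 bit) and minimized at p=0 or p=1 (H=0).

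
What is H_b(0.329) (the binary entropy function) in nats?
0.6335 nats

The binary entropy function is:
H(p) = -p log(p) - (1-p) log(1-p)

H(0.329) = -0.329 × log_e(0.329) - 0.671 × log_e(0.671)
H(0.329) = 0.6335 nats

Note: Binary entropy is maximized at p=0.5 (H=1 bit) and minimized at p=0 or p=1 (H=0).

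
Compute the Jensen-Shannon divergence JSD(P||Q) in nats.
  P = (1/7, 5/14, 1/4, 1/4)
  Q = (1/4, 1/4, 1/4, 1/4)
0.0122 nats

Jensen-Shannon divergence is:
JSD(P||Q) = 0.5 × D_KL(P||M) + 0.5 × D_KL(Q||M)
where M = 0.5 × (P + Q) is the mixture distribution.

M = 0.5 × (1/7, 5/14, 1/4, 1/4) + 0.5 × (1/4, 1/4, 1/4, 1/4) = (0.196429, 0.303571, 1/4, 1/4)

D_KL(P||M) = 0.0125 nats
D_KL(Q||M) = 0.0118 nats

JSD(P||Q) = 0.5 × 0.0125 + 0.5 × 0.0118 = 0.0122 nats

Unlike KL divergence, JSD is symmetric and bounded: 0 ≤ JSD ≤ log(2).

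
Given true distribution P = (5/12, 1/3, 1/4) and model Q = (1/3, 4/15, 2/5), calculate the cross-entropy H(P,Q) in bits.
1.6265 bits

Cross-entropy: H(P,Q) = -Σ p(x) log q(x)

Alternatively: H(P,Q) = H(P) + D_KL(P||Q)
H(P) = 1.5546 bits
D_KL(P||Q) = 0.0719 bits

H(P,Q) = 1.5546 + 0.0719 = 1.6265 bits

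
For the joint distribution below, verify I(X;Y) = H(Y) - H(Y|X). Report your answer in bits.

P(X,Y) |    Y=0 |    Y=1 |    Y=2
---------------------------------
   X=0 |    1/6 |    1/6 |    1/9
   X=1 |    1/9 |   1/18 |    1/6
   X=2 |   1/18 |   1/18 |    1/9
I(X;Y) = 0.0579 bits

Mutual information has multiple equivalent forms:
- I(X;Y) = H(X) - H(X|Y)
- I(X;Y) = H(Y) - H(Y|X)
- I(X;Y) = H(X) + H(Y) - H(X,Y)

Computing all quantities:
H(X) = 1.5305, H(Y) = 1.5715, H(X,Y) = 3.0441
H(X|Y) = 1.4726, H(Y|X) = 1.5136

Verification:
H(X) - H(X|Y) = 1.5305 - 1.4726 = 0.0579
H(Y) - H(Y|X) = 1.5715 - 1.5136 = 0.0579
H(X) + H(Y) - H(X,Y) = 1.5305 + 1.5715 - 3.0441 = 0.0579

All forms give I(X;Y) = 0.0579 bits. ✓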